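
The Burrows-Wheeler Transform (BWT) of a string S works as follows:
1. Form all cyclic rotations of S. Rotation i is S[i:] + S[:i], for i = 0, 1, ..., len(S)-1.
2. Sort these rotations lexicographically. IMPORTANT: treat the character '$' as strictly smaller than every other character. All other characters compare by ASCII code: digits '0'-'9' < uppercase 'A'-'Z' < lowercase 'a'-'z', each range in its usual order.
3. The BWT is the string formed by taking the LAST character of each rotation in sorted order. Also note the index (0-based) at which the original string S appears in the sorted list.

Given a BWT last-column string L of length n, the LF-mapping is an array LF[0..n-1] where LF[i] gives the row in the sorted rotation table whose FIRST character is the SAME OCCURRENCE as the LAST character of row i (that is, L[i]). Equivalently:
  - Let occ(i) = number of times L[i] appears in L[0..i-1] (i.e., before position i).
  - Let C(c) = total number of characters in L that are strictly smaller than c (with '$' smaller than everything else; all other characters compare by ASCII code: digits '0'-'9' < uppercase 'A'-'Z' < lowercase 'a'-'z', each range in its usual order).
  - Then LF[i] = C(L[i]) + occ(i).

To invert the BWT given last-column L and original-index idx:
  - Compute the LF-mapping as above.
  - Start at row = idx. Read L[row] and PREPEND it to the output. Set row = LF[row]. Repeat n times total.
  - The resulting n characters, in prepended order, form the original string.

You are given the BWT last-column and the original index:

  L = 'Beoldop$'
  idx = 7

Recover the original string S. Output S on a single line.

Answer: poodleB$

Derivation:
LF mapping: 1 3 5 4 2 6 7 0
Walk LF starting at row 7, prepending L[row]:
  step 1: row=7, L[7]='$', prepend. Next row=LF[7]=0
  step 2: row=0, L[0]='B', prepend. Next row=LF[0]=1
  step 3: row=1, L[1]='e', prepend. Next row=LF[1]=3
  step 4: row=3, L[3]='l', prepend. Next row=LF[3]=4
  step 5: row=4, L[4]='d', prepend. Next row=LF[4]=2
  step 6: row=2, L[2]='o', prepend. Next row=LF[2]=5
  step 7: row=5, L[5]='o', prepend. Next row=LF[5]=6
  step 8: row=6, L[6]='p', prepend. Next row=LF[6]=7
Reversed output: poodleB$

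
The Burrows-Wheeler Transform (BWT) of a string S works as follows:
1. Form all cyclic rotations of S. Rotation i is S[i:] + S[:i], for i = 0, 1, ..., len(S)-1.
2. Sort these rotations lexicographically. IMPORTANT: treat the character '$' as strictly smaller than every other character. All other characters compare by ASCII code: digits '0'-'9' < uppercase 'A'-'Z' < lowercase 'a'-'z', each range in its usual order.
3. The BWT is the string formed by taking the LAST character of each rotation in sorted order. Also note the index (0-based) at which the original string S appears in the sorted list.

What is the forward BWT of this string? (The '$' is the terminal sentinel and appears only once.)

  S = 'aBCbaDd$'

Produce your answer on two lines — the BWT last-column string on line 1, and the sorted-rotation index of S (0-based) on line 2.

All 8 rotations (rotation i = S[i:]+S[:i]):
  rot[0] = aBCbaDd$
  rot[1] = BCbaDd$a
  rot[2] = CbaDd$aB
  rot[3] = baDd$aBC
  rot[4] = aDd$aBCb
  rot[5] = Dd$aBCba
  rot[6] = d$aBCbaD
  rot[7] = $aBCbaDd
Sorted (with $ < everything):
  sorted[0] = $aBCbaDd  (last char: 'd')
  sorted[1] = BCbaDd$a  (last char: 'a')
  sorted[2] = CbaDd$aB  (last char: 'B')
  sorted[3] = Dd$aBCba  (last char: 'a')
  sorted[4] = aBCbaDd$  (last char: '$')
  sorted[5] = aDd$aBCb  (last char: 'b')
  sorted[6] = baDd$aBC  (last char: 'C')
  sorted[7] = d$aBCbaD  (last char: 'D')
Last column: daBa$bCD
Original string S is at sorted index 4

Answer: daBa$bCD
4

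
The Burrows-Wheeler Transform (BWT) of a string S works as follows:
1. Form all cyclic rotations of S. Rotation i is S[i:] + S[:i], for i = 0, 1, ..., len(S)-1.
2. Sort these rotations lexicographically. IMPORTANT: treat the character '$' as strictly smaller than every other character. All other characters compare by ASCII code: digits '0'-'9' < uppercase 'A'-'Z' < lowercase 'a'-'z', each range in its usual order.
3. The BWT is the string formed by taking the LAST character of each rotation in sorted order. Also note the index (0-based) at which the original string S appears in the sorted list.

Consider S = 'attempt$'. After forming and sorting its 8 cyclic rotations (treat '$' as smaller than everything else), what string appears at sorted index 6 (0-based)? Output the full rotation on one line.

Answer: tempt$at

Derivation:
All 8 rotations (rotation i = S[i:]+S[:i]):
  rot[0] = attempt$
  rot[1] = ttempt$a
  rot[2] = tempt$at
  rot[3] = empt$att
  rot[4] = mpt$atte
  rot[5] = pt$attem
  rot[6] = t$attemp
  rot[7] = $attempt
Sorted (with $ < everything):
  sorted[0] = $attempt
  sorted[1] = attempt$
  sorted[2] = empt$att
  sorted[3] = mpt$atte
  sorted[4] = pt$attem
  sorted[5] = t$attemp
  sorted[6] = tempt$at
  sorted[7] = ttempt$a
sorted[6] = tempt$at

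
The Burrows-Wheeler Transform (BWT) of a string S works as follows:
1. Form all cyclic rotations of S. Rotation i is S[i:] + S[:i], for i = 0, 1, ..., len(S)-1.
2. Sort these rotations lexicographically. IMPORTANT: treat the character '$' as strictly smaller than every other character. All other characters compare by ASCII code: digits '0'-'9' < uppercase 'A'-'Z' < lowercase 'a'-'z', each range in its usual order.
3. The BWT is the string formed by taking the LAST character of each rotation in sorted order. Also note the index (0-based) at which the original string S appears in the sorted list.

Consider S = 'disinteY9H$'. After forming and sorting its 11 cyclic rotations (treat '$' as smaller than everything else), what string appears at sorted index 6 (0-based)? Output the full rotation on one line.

Answer: inteY9H$dis

Derivation:
All 11 rotations (rotation i = S[i:]+S[:i]):
  rot[0] = disinteY9H$
  rot[1] = isinteY9H$d
  rot[2] = sinteY9H$di
  rot[3] = inteY9H$dis
  rot[4] = nteY9H$disi
  rot[5] = teY9H$disin
  rot[6] = eY9H$disint
  rot[7] = Y9H$disinte
  rot[8] = 9H$disinteY
  rot[9] = H$disinteY9
  rot[10] = $disinteY9H
Sorted (with $ < everything):
  sorted[0] = $disinteY9H
  sorted[1] = 9H$disinteY
  sorted[2] = H$disinteY9
  sorted[3] = Y9H$disinte
  sorted[4] = disinteY9H$
  sorted[5] = eY9H$disint
  sorted[6] = inteY9H$dis
  sorted[7] = isinteY9H$d
  sorted[8] = nteY9H$disi
  sorted[9] = sinteY9H$di
  sorted[10] = teY9H$disin
sorted[6] = inteY9H$dis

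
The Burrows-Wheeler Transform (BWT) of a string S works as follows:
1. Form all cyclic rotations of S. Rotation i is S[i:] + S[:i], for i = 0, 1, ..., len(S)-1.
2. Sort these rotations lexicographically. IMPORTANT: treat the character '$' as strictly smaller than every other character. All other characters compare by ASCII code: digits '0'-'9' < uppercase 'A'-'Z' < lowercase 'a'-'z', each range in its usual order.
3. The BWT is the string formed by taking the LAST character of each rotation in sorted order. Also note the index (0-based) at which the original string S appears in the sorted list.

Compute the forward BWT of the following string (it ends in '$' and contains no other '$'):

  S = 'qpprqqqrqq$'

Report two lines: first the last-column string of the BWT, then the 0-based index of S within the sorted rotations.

All 11 rotations (rotation i = S[i:]+S[:i]):
  rot[0] = qpprqqqrqq$
  rot[1] = pprqqqrqq$q
  rot[2] = prqqqrqq$qp
  rot[3] = rqqqrqq$qpp
  rot[4] = qqqrqq$qppr
  rot[5] = qqrqq$qpprq
  rot[6] = qrqq$qpprqq
  rot[7] = rqq$qpprqqq
  rot[8] = qq$qpprqqqr
  rot[9] = q$qpprqqqrq
  rot[10] = $qpprqqqrqq
Sorted (with $ < everything):
  sorted[0] = $qpprqqqrqq  (last char: 'q')
  sorted[1] = pprqqqrqq$q  (last char: 'q')
  sorted[2] = prqqqrqq$qp  (last char: 'p')
  sorted[3] = q$qpprqqqrq  (last char: 'q')
  sorted[4] = qpprqqqrqq$  (last char: '$')
  sorted[5] = qq$qpprqqqr  (last char: 'r')
  sorted[6] = qqqrqq$qppr  (last char: 'r')
  sorted[7] = qqrqq$qpprq  (last char: 'q')
  sorted[8] = qrqq$qpprqq  (last char: 'q')
  sorted[9] = rqq$qpprqqq  (last char: 'q')
  sorted[10] = rqqqrqq$qpp  (last char: 'p')
Last column: qqpq$rrqqqp
Original string S is at sorted index 4

Answer: qqpq$rrqqqp
4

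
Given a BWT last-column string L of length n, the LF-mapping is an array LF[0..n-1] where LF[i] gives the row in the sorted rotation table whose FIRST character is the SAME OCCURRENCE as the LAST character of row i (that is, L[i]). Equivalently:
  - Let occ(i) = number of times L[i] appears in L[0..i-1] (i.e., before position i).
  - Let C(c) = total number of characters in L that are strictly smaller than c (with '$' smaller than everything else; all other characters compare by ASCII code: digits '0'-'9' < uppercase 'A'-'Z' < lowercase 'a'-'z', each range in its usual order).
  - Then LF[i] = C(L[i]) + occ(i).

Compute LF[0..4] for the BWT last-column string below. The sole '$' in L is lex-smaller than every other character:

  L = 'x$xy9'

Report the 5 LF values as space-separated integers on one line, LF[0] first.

Char counts: '$':1, '9':1, 'x':2, 'y':1
C (first-col start): C('$')=0, C('9')=1, C('x')=2, C('y')=4
L[0]='x': occ=0, LF[0]=C('x')+0=2+0=2
L[1]='$': occ=0, LF[1]=C('$')+0=0+0=0
L[2]='x': occ=1, LF[2]=C('x')+1=2+1=3
L[3]='y': occ=0, LF[3]=C('y')+0=4+0=4
L[4]='9': occ=0, LF[4]=C('9')+0=1+0=1

Answer: 2 0 3 4 1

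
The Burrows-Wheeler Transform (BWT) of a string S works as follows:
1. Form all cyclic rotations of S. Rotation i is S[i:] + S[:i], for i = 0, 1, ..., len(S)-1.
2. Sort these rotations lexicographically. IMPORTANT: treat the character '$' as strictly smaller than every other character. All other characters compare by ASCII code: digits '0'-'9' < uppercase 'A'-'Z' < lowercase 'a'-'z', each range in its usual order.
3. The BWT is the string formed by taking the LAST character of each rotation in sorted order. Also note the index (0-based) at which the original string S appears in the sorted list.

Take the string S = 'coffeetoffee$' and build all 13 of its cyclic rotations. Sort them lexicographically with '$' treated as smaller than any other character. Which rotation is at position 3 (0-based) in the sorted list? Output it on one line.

All 13 rotations (rotation i = S[i:]+S[:i]):
  rot[0] = coffeetoffee$
  rot[1] = offeetoffee$c
  rot[2] = ffeetoffee$co
  rot[3] = feetoffee$cof
  rot[4] = eetoffee$coff
  rot[5] = etoffee$coffe
  rot[6] = toffee$coffee
  rot[7] = offee$coffeet
  rot[8] = ffee$coffeeto
  rot[9] = fee$coffeetof
  rot[10] = ee$coffeetoff
  rot[11] = e$coffeetoffe
  rot[12] = $coffeetoffee
Sorted (with $ < everything):
  sorted[0] = $coffeetoffee
  sorted[1] = coffeetoffee$
  sorted[2] = e$coffeetoffe
  sorted[3] = ee$coffeetoff
  sorted[4] = eetoffee$coff
  sorted[5] = etoffee$coffe
  sorted[6] = fee$coffeetof
  sorted[7] = feetoffee$cof
  sorted[8] = ffee$coffeeto
  sorted[9] = ffeetoffee$co
  sorted[10] = offee$coffeet
  sorted[11] = offeetoffee$c
  sorted[12] = toffee$coffee
sorted[3] = ee$coffeetoff

Answer: ee$coffeetoff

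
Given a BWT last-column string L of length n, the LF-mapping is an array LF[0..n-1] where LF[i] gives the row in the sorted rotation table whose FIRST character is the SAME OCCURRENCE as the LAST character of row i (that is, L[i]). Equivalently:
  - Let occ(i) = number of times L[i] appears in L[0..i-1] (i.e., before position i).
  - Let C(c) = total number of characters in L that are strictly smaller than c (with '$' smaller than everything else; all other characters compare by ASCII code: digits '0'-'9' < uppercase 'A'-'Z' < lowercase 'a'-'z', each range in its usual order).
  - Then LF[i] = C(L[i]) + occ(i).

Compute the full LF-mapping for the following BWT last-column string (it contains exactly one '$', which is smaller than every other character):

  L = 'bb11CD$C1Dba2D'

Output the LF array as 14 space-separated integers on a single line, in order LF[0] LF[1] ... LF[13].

Answer: 11 12 1 2 5 7 0 6 3 8 13 10 4 9

Derivation:
Char counts: '$':1, '1':3, '2':1, 'C':2, 'D':3, 'a':1, 'b':3
C (first-col start): C('$')=0, C('1')=1, C('2')=4, C('C')=5, C('D')=7, C('a')=10, C('b')=11
L[0]='b': occ=0, LF[0]=C('b')+0=11+0=11
L[1]='b': occ=1, LF[1]=C('b')+1=11+1=12
L[2]='1': occ=0, LF[2]=C('1')+0=1+0=1
L[3]='1': occ=1, LF[3]=C('1')+1=1+1=2
L[4]='C': occ=0, LF[4]=C('C')+0=5+0=5
L[5]='D': occ=0, LF[5]=C('D')+0=7+0=7
L[6]='$': occ=0, LF[6]=C('$')+0=0+0=0
L[7]='C': occ=1, LF[7]=C('C')+1=5+1=6
L[8]='1': occ=2, LF[8]=C('1')+2=1+2=3
L[9]='D': occ=1, LF[9]=C('D')+1=7+1=8
L[10]='b': occ=2, LF[10]=C('b')+2=11+2=13
L[11]='a': occ=0, LF[11]=C('a')+0=10+0=10
L[12]='2': occ=0, LF[12]=C('2')+0=4+0=4
L[13]='D': occ=2, LF[13]=C('D')+2=7+2=9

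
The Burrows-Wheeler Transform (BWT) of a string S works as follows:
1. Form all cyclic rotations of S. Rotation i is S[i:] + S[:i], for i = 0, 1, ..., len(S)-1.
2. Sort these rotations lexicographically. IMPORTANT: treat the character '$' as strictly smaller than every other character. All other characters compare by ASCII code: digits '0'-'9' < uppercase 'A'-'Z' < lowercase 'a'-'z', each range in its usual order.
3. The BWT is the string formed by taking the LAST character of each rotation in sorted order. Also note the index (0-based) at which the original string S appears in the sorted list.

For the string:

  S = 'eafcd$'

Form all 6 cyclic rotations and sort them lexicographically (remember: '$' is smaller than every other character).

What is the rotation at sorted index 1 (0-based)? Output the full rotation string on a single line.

All 6 rotations (rotation i = S[i:]+S[:i]):
  rot[0] = eafcd$
  rot[1] = afcd$e
  rot[2] = fcd$ea
  rot[3] = cd$eaf
  rot[4] = d$eafc
  rot[5] = $eafcd
Sorted (with $ < everything):
  sorted[0] = $eafcd
  sorted[1] = afcd$e
  sorted[2] = cd$eaf
  sorted[3] = d$eafc
  sorted[4] = eafcd$
  sorted[5] = fcd$ea
sorted[1] = afcd$e

Answer: afcd$e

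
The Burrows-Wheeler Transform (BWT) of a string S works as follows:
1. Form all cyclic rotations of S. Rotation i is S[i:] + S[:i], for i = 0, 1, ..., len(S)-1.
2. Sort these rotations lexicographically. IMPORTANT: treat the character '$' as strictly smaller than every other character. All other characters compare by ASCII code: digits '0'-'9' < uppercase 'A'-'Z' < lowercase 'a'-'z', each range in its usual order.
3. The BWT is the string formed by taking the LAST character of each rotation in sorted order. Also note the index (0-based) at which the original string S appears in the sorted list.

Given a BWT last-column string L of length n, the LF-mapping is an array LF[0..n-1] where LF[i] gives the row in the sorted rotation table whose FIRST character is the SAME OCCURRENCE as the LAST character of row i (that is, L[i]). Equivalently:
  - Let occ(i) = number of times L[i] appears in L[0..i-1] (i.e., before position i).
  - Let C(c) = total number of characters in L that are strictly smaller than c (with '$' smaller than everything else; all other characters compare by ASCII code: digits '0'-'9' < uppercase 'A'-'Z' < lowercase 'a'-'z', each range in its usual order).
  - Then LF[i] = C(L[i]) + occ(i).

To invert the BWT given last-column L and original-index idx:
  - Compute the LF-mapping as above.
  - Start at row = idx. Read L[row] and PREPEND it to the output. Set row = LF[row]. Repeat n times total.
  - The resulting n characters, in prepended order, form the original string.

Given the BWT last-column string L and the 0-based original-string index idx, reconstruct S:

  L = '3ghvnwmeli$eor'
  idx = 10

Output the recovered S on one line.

LF mapping: 1 4 5 12 9 13 8 2 7 6 0 3 10 11
Walk LF starting at row 10, prepending L[row]:
  step 1: row=10, L[10]='$', prepend. Next row=LF[10]=0
  step 2: row=0, L[0]='3', prepend. Next row=LF[0]=1
  step 3: row=1, L[1]='g', prepend. Next row=LF[1]=4
  step 4: row=4, L[4]='n', prepend. Next row=LF[4]=9
  step 5: row=9, L[9]='i', prepend. Next row=LF[9]=6
  step 6: row=6, L[6]='m', prepend. Next row=LF[6]=8
  step 7: row=8, L[8]='l', prepend. Next row=LF[8]=7
  step 8: row=7, L[7]='e', prepend. Next row=LF[7]=2
  step 9: row=2, L[2]='h', prepend. Next row=LF[2]=5
  step 10: row=5, L[5]='w', prepend. Next row=LF[5]=13
  step 11: row=13, L[13]='r', prepend. Next row=LF[13]=11
  step 12: row=11, L[11]='e', prepend. Next row=LF[11]=3
  step 13: row=3, L[3]='v', prepend. Next row=LF[3]=12
  step 14: row=12, L[12]='o', prepend. Next row=LF[12]=10
Reversed output: overwhelming3$

Answer: overwhelming3$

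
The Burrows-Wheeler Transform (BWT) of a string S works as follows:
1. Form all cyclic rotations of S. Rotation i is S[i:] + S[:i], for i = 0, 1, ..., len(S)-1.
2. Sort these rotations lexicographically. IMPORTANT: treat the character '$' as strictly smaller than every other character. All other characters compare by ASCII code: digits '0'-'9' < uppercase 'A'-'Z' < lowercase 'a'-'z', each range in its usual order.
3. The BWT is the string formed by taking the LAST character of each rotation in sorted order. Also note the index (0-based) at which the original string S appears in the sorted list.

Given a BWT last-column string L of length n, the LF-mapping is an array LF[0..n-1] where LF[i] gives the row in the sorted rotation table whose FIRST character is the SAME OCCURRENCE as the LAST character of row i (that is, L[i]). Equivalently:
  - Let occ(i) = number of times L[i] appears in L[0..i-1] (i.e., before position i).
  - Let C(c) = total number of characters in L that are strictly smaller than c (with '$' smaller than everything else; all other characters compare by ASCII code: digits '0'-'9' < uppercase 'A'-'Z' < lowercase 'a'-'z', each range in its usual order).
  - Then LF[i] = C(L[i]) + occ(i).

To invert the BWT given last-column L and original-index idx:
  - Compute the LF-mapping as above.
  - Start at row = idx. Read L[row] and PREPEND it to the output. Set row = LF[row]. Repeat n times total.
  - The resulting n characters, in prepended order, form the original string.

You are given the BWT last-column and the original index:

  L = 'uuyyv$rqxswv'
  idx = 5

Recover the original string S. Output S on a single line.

Answer: uqvysxwyrvu$

Derivation:
LF mapping: 4 5 10 11 6 0 2 1 9 3 8 7
Walk LF starting at row 5, prepending L[row]:
  step 1: row=5, L[5]='$', prepend. Next row=LF[5]=0
  step 2: row=0, L[0]='u', prepend. Next row=LF[0]=4
  step 3: row=4, L[4]='v', prepend. Next row=LF[4]=6
  step 4: row=6, L[6]='r', prepend. Next row=LF[6]=2
  step 5: row=2, L[2]='y', prepend. Next row=LF[2]=10
  step 6: row=10, L[10]='w', prepend. Next row=LF[10]=8
  step 7: row=8, L[8]='x', prepend. Next row=LF[8]=9
  step 8: row=9, L[9]='s', prepend. Next row=LF[9]=3
  step 9: row=3, L[3]='y', prepend. Next row=LF[3]=11
  step 10: row=11, L[11]='v', prepend. Next row=LF[11]=7
  step 11: row=7, L[7]='q', prepend. Next row=LF[7]=1
  step 12: row=1, L[1]='u', prepend. Next row=LF[1]=5
Reversed output: uqvysxwyrvu$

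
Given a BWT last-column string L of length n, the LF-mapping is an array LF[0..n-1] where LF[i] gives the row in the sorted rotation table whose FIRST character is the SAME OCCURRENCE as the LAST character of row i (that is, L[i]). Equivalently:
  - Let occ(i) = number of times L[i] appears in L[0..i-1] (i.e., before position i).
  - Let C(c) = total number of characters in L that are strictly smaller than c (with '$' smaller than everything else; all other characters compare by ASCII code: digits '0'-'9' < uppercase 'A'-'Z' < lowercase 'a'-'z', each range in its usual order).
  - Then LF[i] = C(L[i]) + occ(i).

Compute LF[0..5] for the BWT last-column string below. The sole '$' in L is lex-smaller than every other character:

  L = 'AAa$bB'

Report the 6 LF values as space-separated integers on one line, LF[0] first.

Answer: 1 2 4 0 5 3

Derivation:
Char counts: '$':1, 'A':2, 'B':1, 'a':1, 'b':1
C (first-col start): C('$')=0, C('A')=1, C('B')=3, C('a')=4, C('b')=5
L[0]='A': occ=0, LF[0]=C('A')+0=1+0=1
L[1]='A': occ=1, LF[1]=C('A')+1=1+1=2
L[2]='a': occ=0, LF[2]=C('a')+0=4+0=4
L[3]='$': occ=0, LF[3]=C('$')+0=0+0=0
L[4]='b': occ=0, LF[4]=C('b')+0=5+0=5
L[5]='B': occ=0, LF[5]=C('B')+0=3+0=3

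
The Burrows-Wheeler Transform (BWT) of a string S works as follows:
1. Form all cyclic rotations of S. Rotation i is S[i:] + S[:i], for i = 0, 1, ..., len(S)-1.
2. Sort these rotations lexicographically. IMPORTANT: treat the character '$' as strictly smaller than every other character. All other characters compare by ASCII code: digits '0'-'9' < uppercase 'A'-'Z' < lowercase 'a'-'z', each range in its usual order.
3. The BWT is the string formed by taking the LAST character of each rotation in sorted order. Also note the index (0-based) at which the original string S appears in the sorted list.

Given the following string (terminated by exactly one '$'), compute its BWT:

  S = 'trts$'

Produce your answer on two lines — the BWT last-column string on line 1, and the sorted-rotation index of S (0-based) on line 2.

All 5 rotations (rotation i = S[i:]+S[:i]):
  rot[0] = trts$
  rot[1] = rts$t
  rot[2] = ts$tr
  rot[3] = s$trt
  rot[4] = $trts
Sorted (with $ < everything):
  sorted[0] = $trts  (last char: 's')
  sorted[1] = rts$t  (last char: 't')
  sorted[2] = s$trt  (last char: 't')
  sorted[3] = trts$  (last char: '$')
  sorted[4] = ts$tr  (last char: 'r')
Last column: stt$r
Original string S is at sorted index 3

Answer: stt$r
3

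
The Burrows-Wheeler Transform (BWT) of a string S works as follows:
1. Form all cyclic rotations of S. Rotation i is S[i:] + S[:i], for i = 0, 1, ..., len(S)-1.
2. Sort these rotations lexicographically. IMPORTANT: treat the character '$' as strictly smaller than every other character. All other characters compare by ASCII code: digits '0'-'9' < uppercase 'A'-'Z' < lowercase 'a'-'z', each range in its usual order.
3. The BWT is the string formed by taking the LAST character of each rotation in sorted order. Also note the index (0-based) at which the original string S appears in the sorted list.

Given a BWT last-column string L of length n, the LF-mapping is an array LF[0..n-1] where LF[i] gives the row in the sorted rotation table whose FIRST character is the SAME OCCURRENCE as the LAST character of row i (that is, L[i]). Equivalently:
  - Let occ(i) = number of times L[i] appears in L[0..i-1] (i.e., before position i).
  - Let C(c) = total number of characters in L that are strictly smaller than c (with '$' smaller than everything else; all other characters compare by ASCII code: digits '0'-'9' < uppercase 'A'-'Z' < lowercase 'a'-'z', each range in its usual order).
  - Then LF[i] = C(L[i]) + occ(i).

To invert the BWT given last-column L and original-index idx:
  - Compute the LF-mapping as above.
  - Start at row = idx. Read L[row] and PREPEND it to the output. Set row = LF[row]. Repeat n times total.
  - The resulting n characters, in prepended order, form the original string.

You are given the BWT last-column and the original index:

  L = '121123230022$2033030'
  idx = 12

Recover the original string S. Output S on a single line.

LF mapping: 6 9 7 8 10 15 11 16 1 2 12 13 0 14 3 17 18 4 19 5
Walk LF starting at row 12, prepending L[row]:
  step 1: row=12, L[12]='$', prepend. Next row=LF[12]=0
  step 2: row=0, L[0]='1', prepend. Next row=LF[0]=6
  step 3: row=6, L[6]='2', prepend. Next row=LF[6]=11
  step 4: row=11, L[11]='2', prepend. Next row=LF[11]=13
  step 5: row=13, L[13]='2', prepend. Next row=LF[13]=14
  step 6: row=14, L[14]='0', prepend. Next row=LF[14]=3
  step 7: row=3, L[3]='1', prepend. Next row=LF[3]=8
  step 8: row=8, L[8]='0', prepend. Next row=LF[8]=1
  step 9: row=1, L[1]='2', prepend. Next row=LF[1]=9
  step 10: row=9, L[9]='0', prepend. Next row=LF[9]=2
  step 11: row=2, L[2]='1', prepend. Next row=LF[2]=7
  step 12: row=7, L[7]='3', prepend. Next row=LF[7]=16
  step 13: row=16, L[16]='3', prepend. Next row=LF[16]=18
  step 14: row=18, L[18]='3', prepend. Next row=LF[18]=19
  step 15: row=19, L[19]='0', prepend. Next row=LF[19]=5
  step 16: row=5, L[5]='3', prepend. Next row=LF[5]=15
  step 17: row=15, L[15]='3', prepend. Next row=LF[15]=17
  step 18: row=17, L[17]='0', prepend. Next row=LF[17]=4
  step 19: row=4, L[4]='2', prepend. Next row=LF[4]=10
  step 20: row=10, L[10]='2', prepend. Next row=LF[10]=12
Reversed output: 2203303331020102221$

Answer: 2203303331020102221$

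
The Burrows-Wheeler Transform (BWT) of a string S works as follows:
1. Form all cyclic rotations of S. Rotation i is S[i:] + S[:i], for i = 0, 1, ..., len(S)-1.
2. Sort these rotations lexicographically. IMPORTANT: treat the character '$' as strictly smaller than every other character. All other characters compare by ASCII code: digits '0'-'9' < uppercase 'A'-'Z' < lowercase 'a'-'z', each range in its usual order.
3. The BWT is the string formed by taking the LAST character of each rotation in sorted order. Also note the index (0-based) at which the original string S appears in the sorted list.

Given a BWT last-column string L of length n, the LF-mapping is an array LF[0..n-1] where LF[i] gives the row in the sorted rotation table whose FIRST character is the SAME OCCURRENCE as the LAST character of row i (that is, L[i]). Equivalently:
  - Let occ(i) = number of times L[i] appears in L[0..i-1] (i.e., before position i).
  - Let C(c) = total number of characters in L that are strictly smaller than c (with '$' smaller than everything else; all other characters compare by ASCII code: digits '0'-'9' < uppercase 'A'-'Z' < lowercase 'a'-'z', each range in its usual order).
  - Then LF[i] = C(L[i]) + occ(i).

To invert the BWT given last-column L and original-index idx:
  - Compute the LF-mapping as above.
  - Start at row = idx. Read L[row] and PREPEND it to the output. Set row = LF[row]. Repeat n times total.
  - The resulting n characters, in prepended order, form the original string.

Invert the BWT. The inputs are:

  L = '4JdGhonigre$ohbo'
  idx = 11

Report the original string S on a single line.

LF mapping: 1 3 5 2 8 12 11 10 7 15 6 0 13 9 4 14
Walk LF starting at row 11, prepending L[row]:
  step 1: row=11, L[11]='$', prepend. Next row=LF[11]=0
  step 2: row=0, L[0]='4', prepend. Next row=LF[0]=1
  step 3: row=1, L[1]='J', prepend. Next row=LF[1]=3
  step 4: row=3, L[3]='G', prepend. Next row=LF[3]=2
  step 5: row=2, L[2]='d', prepend. Next row=LF[2]=5
  step 6: row=5, L[5]='o', prepend. Next row=LF[5]=12
  step 7: row=12, L[12]='o', prepend. Next row=LF[12]=13
  step 8: row=13, L[13]='h', prepend. Next row=LF[13]=9
  step 9: row=9, L[9]='r', prepend. Next row=LF[9]=15
  step 10: row=15, L[15]='o', prepend. Next row=LF[15]=14
  step 11: row=14, L[14]='b', prepend. Next row=LF[14]=4
  step 12: row=4, L[4]='h', prepend. Next row=LF[4]=8
  step 13: row=8, L[8]='g', prepend. Next row=LF[8]=7
  step 14: row=7, L[7]='i', prepend. Next row=LF[7]=10
  step 15: row=10, L[10]='e', prepend. Next row=LF[10]=6
  step 16: row=6, L[6]='n', prepend. Next row=LF[6]=11
Reversed output: neighborhoodGJ4$

Answer: neighborhoodGJ4$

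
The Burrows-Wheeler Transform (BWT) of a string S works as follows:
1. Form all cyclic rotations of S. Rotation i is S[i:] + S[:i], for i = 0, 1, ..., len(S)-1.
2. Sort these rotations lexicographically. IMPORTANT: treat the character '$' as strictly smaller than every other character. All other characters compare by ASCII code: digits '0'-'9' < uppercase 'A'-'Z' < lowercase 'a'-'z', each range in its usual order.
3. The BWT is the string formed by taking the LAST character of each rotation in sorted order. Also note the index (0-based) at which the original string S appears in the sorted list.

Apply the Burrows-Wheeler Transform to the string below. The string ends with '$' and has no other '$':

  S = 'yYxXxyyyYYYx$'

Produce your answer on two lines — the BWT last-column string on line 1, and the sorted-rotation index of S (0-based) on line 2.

Answer: xxyYYyYYXy$yx
10

Derivation:
All 13 rotations (rotation i = S[i:]+S[:i]):
  rot[0] = yYxXxyyyYYYx$
  rot[1] = YxXxyyyYYYx$y
  rot[2] = xXxyyyYYYx$yY
  rot[3] = XxyyyYYYx$yYx
  rot[4] = xyyyYYYx$yYxX
  rot[5] = yyyYYYx$yYxXx
  rot[6] = yyYYYx$yYxXxy
  rot[7] = yYYYx$yYxXxyy
  rot[8] = YYYx$yYxXxyyy
  rot[9] = YYx$yYxXxyyyY
  rot[10] = Yx$yYxXxyyyYY
  rot[11] = x$yYxXxyyyYYY
  rot[12] = $yYxXxyyyYYYx
Sorted (with $ < everything):
  sorted[0] = $yYxXxyyyYYYx  (last char: 'x')
  sorted[1] = XxyyyYYYx$yYx  (last char: 'x')
  sorted[2] = YYYx$yYxXxyyy  (last char: 'y')
  sorted[3] = YYx$yYxXxyyyY  (last char: 'Y')
  sorted[4] = Yx$yYxXxyyyYY  (last char: 'Y')
  sorted[5] = YxXxyyyYYYx$y  (last char: 'y')
  sorted[6] = x$yYxXxyyyYYY  (last char: 'Y')
  sorted[7] = xXxyyyYYYx$yY  (last char: 'Y')
  sorted[8] = xyyyYYYx$yYxX  (last char: 'X')
  sorted[9] = yYYYx$yYxXxyy  (last char: 'y')
  sorted[10] = yYxXxyyyYYYx$  (last char: '$')
  sorted[11] = yyYYYx$yYxXxy  (last char: 'y')
  sorted[12] = yyyYYYx$yYxXx  (last char: 'x')
Last column: xxyYYyYYXy$yx
Original string S is at sorted index 10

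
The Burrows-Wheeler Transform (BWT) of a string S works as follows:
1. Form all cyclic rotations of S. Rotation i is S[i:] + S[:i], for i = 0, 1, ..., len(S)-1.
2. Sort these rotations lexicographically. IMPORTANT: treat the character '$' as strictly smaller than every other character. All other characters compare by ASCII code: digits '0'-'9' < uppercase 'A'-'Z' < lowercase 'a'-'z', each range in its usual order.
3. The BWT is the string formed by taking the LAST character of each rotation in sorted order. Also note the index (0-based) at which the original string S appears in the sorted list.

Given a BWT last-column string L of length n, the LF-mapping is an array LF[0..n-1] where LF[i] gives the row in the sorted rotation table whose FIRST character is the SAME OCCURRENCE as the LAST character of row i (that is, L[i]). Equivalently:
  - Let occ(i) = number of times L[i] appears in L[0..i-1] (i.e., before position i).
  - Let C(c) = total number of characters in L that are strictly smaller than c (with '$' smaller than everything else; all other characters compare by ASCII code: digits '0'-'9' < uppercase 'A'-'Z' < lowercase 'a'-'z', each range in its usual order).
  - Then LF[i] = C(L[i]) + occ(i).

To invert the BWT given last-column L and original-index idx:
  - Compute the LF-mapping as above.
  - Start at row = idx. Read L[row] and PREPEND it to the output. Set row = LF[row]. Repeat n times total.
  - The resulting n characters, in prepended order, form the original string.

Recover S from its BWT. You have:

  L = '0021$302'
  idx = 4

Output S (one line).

Answer: 1023200$

Derivation:
LF mapping: 1 2 5 4 0 7 3 6
Walk LF starting at row 4, prepending L[row]:
  step 1: row=4, L[4]='$', prepend. Next row=LF[4]=0
  step 2: row=0, L[0]='0', prepend. Next row=LF[0]=1
  step 3: row=1, L[1]='0', prepend. Next row=LF[1]=2
  step 4: row=2, L[2]='2', prepend. Next row=LF[2]=5
  step 5: row=5, L[5]='3', prepend. Next row=LF[5]=7
  step 6: row=7, L[7]='2', prepend. Next row=LF[7]=6
  step 7: row=6, L[6]='0', prepend. Next row=LF[6]=3
  step 8: row=3, L[3]='1', prepend. Next row=LF[3]=4
Reversed output: 1023200$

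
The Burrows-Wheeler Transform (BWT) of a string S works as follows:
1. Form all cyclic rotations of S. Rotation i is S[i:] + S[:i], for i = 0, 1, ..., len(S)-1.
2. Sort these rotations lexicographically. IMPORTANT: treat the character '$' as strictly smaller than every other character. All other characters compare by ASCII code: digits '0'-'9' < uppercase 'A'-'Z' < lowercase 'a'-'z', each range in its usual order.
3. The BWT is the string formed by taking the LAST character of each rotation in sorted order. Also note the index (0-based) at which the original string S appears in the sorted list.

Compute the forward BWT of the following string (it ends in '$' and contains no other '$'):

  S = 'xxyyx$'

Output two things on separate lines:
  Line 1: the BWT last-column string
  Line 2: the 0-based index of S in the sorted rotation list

All 6 rotations (rotation i = S[i:]+S[:i]):
  rot[0] = xxyyx$
  rot[1] = xyyx$x
  rot[2] = yyx$xx
  rot[3] = yx$xxy
  rot[4] = x$xxyy
  rot[5] = $xxyyx
Sorted (with $ < everything):
  sorted[0] = $xxyyx  (last char: 'x')
  sorted[1] = x$xxyy  (last char: 'y')
  sorted[2] = xxyyx$  (last char: '$')
  sorted[3] = xyyx$x  (last char: 'x')
  sorted[4] = yx$xxy  (last char: 'y')
  sorted[5] = yyx$xx  (last char: 'x')
Last column: xy$xyx
Original string S is at sorted index 2

Answer: xy$xyx
2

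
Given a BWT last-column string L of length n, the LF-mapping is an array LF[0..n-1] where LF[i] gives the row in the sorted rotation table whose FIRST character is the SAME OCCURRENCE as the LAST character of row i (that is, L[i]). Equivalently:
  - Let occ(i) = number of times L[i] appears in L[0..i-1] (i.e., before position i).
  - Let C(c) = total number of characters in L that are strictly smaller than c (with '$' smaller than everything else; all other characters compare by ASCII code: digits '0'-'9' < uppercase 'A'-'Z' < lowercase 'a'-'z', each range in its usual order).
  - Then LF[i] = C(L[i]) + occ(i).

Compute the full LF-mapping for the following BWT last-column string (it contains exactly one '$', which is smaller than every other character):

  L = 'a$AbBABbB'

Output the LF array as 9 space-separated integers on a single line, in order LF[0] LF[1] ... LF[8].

Char counts: '$':1, 'A':2, 'B':3, 'a':1, 'b':2
C (first-col start): C('$')=0, C('A')=1, C('B')=3, C('a')=6, C('b')=7
L[0]='a': occ=0, LF[0]=C('a')+0=6+0=6
L[1]='$': occ=0, LF[1]=C('$')+0=0+0=0
L[2]='A': occ=0, LF[2]=C('A')+0=1+0=1
L[3]='b': occ=0, LF[3]=C('b')+0=7+0=7
L[4]='B': occ=0, LF[4]=C('B')+0=3+0=3
L[5]='A': occ=1, LF[5]=C('A')+1=1+1=2
L[6]='B': occ=1, LF[6]=C('B')+1=3+1=4
L[7]='b': occ=1, LF[7]=C('b')+1=7+1=8
L[8]='B': occ=2, LF[8]=C('B')+2=3+2=5

Answer: 6 0 1 7 3 2 4 8 5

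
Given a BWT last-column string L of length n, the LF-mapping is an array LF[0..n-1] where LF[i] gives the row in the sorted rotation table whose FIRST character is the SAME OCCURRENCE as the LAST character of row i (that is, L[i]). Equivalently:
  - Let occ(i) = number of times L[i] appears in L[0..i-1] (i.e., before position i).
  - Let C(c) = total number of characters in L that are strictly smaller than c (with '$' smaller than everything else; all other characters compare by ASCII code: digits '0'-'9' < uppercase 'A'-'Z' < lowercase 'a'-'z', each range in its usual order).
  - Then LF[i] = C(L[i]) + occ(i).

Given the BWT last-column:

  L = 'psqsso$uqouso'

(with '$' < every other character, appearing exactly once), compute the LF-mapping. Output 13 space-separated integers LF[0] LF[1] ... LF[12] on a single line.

Char counts: '$':1, 'o':3, 'p':1, 'q':2, 's':4, 'u':2
C (first-col start): C('$')=0, C('o')=1, C('p')=4, C('q')=5, C('s')=7, C('u')=11
L[0]='p': occ=0, LF[0]=C('p')+0=4+0=4
L[1]='s': occ=0, LF[1]=C('s')+0=7+0=7
L[2]='q': occ=0, LF[2]=C('q')+0=5+0=5
L[3]='s': occ=1, LF[3]=C('s')+1=7+1=8
L[4]='s': occ=2, LF[4]=C('s')+2=7+2=9
L[5]='o': occ=0, LF[5]=C('o')+0=1+0=1
L[6]='$': occ=0, LF[6]=C('$')+0=0+0=0
L[7]='u': occ=0, LF[7]=C('u')+0=11+0=11
L[8]='q': occ=1, LF[8]=C('q')+1=5+1=6
L[9]='o': occ=1, LF[9]=C('o')+1=1+1=2
L[10]='u': occ=1, LF[10]=C('u')+1=11+1=12
L[11]='s': occ=3, LF[11]=C('s')+3=7+3=10
L[12]='o': occ=2, LF[12]=C('o')+2=1+2=3

Answer: 4 7 5 8 9 1 0 11 6 2 12 10 3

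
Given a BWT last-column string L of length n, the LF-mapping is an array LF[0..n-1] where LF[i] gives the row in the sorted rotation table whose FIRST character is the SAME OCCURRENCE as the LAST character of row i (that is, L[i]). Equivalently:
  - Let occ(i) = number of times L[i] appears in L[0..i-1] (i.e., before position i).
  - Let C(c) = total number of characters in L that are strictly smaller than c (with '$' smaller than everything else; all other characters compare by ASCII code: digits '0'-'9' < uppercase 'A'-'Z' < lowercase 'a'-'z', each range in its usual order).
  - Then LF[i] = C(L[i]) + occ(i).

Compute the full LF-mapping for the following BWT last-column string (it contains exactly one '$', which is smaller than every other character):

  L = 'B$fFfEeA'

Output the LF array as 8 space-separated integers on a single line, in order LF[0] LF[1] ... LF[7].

Answer: 2 0 6 4 7 3 5 1

Derivation:
Char counts: '$':1, 'A':1, 'B':1, 'E':1, 'F':1, 'e':1, 'f':2
C (first-col start): C('$')=0, C('A')=1, C('B')=2, C('E')=3, C('F')=4, C('e')=5, C('f')=6
L[0]='B': occ=0, LF[0]=C('B')+0=2+0=2
L[1]='$': occ=0, LF[1]=C('$')+0=0+0=0
L[2]='f': occ=0, LF[2]=C('f')+0=6+0=6
L[3]='F': occ=0, LF[3]=C('F')+0=4+0=4
L[4]='f': occ=1, LF[4]=C('f')+1=6+1=7
L[5]='E': occ=0, LF[5]=C('E')+0=3+0=3
L[6]='e': occ=0, LF[6]=C('e')+0=5+0=5
L[7]='A': occ=0, LF[7]=C('A')+0=1+0=1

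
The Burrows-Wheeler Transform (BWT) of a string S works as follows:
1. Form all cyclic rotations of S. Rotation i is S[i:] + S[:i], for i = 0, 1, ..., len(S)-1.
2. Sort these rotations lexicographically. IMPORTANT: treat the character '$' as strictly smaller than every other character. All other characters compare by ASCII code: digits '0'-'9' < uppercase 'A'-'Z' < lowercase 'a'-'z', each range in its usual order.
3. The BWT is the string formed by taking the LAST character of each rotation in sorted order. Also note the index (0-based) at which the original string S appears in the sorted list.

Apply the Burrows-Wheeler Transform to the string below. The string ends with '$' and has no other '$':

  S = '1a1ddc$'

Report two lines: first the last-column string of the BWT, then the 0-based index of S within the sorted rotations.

All 7 rotations (rotation i = S[i:]+S[:i]):
  rot[0] = 1a1ddc$
  rot[1] = a1ddc$1
  rot[2] = 1ddc$1a
  rot[3] = ddc$1a1
  rot[4] = dc$1a1d
  rot[5] = c$1a1dd
  rot[6] = $1a1ddc
Sorted (with $ < everything):
  sorted[0] = $1a1ddc  (last char: 'c')
  sorted[1] = 1a1ddc$  (last char: '$')
  sorted[2] = 1ddc$1a  (last char: 'a')
  sorted[3] = a1ddc$1  (last char: '1')
  sorted[4] = c$1a1dd  (last char: 'd')
  sorted[5] = dc$1a1d  (last char: 'd')
  sorted[6] = ddc$1a1  (last char: '1')
Last column: c$a1dd1
Original string S is at sorted index 1

Answer: c$a1dd1
1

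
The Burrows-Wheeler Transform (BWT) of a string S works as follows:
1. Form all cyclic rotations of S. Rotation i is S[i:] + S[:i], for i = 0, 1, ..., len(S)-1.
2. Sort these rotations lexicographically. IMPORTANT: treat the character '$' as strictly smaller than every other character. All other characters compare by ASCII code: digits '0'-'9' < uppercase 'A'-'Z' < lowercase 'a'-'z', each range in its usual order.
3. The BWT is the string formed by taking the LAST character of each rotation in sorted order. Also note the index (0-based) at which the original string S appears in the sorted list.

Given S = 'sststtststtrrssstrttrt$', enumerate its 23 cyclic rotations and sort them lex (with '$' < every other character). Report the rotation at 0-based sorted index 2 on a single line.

All 23 rotations (rotation i = S[i:]+S[:i]):
  rot[0] = sststtststtrrssstrttrt$
  rot[1] = ststtststtrrssstrttrt$s
  rot[2] = tsttststtrrssstrttrt$ss
  rot[3] = sttststtrrssstrttrt$sst
  rot[4] = ttststtrrssstrttrt$ssts
  rot[5] = tststtrrssstrttrt$sstst
  rot[6] = ststtrrssstrttrt$sststt
  rot[7] = tsttrrssstrttrt$sststts
  rot[8] = sttrrssstrttrt$sststtst
  rot[9] = ttrrssstrttrt$sststtsts
  rot[10] = trrssstrttrt$sststtstst
  rot[11] = rrssstrttrt$sststtststt
  rot[12] = rssstrttrt$sststtststtr
  rot[13] = ssstrttrt$sststtststtrr
  rot[14] = sstrttrt$sststtststtrrs
  rot[15] = strttrt$sststtststtrrss
  rot[16] = trttrt$sststtststtrrsss
  rot[17] = rttrt$sststtststtrrssst
  rot[18] = ttrt$sststtststtrrssstr
  rot[19] = trt$sststtststtrrssstrt
  rot[20] = rt$sststtststtrrssstrtt
  rot[21] = t$sststtststtrrssstrttr
  rot[22] = $sststtststtrrssstrttrt
Sorted (with $ < everything):
  sorted[0] = $sststtststtrrssstrttrt
  sorted[1] = rrssstrttrt$sststtststt
  sorted[2] = rssstrttrt$sststtststtr
  sorted[3] = rt$sststtststtrrssstrtt
  sorted[4] = rttrt$sststtststtrrssst
  sorted[5] = ssstrttrt$sststtststtrr
  sorted[6] = sstrttrt$sststtststtrrs
  sorted[7] = sststtststtrrssstrttrt$
  sorted[8] = strttrt$sststtststtrrss
  sorted[9] = ststtrrssstrttrt$sststt
  sorted[10] = ststtststtrrssstrttrt$s
  sorted[11] = sttrrssstrttrt$sststtst
  sorted[12] = sttststtrrssstrttrt$sst
  sorted[13] = t$sststtststtrrssstrttr
  sorted[14] = trrssstrttrt$sststtstst
  sorted[15] = trt$sststtststtrrssstrt
  sorted[16] = trttrt$sststtststtrrsss
  sorted[17] = tststtrrssstrttrt$sstst
  sorted[18] = tsttrrssstrttrt$sststts
  sorted[19] = tsttststtrrssstrttrt$ss
  sorted[20] = ttrrssstrttrt$sststtsts
  sorted[21] = ttrt$sststtststtrrssstr
  sorted[22] = ttststtrrssstrttrt$ssts
sorted[2] = rssstrttrt$sststtststtr

Answer: rssstrttrt$sststtststtr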